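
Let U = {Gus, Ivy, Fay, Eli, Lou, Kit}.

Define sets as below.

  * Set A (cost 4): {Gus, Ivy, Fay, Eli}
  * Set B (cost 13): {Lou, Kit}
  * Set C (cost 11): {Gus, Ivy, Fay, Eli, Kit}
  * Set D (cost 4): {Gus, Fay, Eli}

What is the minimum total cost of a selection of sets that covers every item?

A, B together cover every item (A ∪ B = {Gus, Ivy, Fay, Eli, Lou, Kit}); total cost 4 + 13 = 17.
No covering selection has total cost below 17.

17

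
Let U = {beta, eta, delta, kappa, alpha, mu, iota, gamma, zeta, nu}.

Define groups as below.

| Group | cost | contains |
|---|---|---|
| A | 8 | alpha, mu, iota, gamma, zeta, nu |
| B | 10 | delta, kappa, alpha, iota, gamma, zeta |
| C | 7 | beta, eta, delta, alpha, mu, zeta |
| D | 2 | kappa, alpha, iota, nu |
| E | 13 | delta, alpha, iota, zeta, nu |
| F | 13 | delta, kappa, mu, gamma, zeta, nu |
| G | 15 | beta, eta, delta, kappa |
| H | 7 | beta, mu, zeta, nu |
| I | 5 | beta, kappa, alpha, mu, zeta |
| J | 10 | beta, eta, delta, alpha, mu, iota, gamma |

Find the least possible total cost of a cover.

D, I, J together cover every point (D ∪ I ∪ J = {beta, eta, delta, kappa, alpha, mu, iota, gamma, zeta, nu}); total cost 2 + 5 + 10 = 17.
No covering selection has total cost below 17.

17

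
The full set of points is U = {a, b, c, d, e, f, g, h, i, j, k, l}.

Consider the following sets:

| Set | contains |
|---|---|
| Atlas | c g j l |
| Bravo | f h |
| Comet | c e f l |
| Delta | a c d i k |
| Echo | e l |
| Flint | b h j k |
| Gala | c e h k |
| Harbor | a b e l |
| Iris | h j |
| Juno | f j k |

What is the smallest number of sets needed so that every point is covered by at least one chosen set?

Take {Atlas, Comet, Delta, Flint}. Their union is {a, b, c, d, e, f, g, h, i, j, k, l}, which is all 12 points.
Only Delta contains d, so Delta is forced; the remaining 7 points need at least 3 more sets (each remaining set adds at most 3) — so at least 4 sets are needed, and 4 is optimal.

4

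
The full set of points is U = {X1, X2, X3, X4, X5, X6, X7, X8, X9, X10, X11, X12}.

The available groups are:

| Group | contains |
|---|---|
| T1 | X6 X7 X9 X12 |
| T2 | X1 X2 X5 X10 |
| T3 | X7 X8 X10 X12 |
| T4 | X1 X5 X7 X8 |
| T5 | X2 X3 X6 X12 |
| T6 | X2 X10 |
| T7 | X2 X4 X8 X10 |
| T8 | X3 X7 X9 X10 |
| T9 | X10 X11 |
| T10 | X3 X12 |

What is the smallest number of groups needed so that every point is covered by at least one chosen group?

5

T1 and T4 and T7 and T9 and T10 together: T1 ∪ T4 ∪ T7 ∪ T9 ∪ T10 = {X1, X2, X3, X4, X5, X6, X7, X8, X9, X10, X11, X12} — every point is covered.
No 4 of the 10 groups cover everything (all 210 combinations miss at least one point), so 5 is optimal.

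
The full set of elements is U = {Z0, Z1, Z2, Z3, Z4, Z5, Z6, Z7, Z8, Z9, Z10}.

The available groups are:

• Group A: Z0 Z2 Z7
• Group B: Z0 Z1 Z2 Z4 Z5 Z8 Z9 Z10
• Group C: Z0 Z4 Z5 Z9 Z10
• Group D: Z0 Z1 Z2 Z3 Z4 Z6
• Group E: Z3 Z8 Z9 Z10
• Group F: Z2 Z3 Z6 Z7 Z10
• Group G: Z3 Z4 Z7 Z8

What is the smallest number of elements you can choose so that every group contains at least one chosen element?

Take H = {Z0, Z3}. Each listed group contains at least one of these, so H is a hitting set of size 2.
The groups A, E are pairwise disjoint, so any hitting set needs a separate element for each — at least 2. Hence 2 is optimal.

2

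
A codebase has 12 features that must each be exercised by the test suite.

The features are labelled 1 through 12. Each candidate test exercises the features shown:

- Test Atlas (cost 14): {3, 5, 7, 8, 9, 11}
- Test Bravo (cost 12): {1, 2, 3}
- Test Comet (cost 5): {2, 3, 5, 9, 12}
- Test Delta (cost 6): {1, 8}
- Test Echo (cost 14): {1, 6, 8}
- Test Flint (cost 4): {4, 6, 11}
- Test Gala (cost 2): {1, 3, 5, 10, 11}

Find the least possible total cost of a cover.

25

Atlas, Comet, Flint, Gala together cover every feature (Atlas ∪ Comet ∪ Flint ∪ Gala = {1, 2, 3, 4, 5, 6, 7, 8, 9, 10, 11, 12}); total cost 14 + 5 + 4 + 2 = 25.
The greedy pick Gala, Comet, Flint, Delta, Atlas costs 31; no covering selection beats 25.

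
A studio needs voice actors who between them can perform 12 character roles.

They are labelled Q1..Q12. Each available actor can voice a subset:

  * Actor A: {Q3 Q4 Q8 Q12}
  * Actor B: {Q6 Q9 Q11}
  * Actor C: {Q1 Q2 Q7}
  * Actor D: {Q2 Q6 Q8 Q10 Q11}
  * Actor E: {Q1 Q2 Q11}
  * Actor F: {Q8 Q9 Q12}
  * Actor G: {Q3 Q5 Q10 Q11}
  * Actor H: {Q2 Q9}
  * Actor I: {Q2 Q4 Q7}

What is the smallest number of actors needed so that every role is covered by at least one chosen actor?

4

A and B and C and G together: A ∪ B ∪ C ∪ G = {Q1, Q2, Q3, Q4, Q5, Q6, Q7, Q8, Q9, Q10, Q11, Q12} — every role is covered.
Only G contains Q5, so G is forced; the remaining 8 roles need at least 3 more actors (each remaining actor adds at most 3) — so at least 4 actors are needed, and 4 is optimal.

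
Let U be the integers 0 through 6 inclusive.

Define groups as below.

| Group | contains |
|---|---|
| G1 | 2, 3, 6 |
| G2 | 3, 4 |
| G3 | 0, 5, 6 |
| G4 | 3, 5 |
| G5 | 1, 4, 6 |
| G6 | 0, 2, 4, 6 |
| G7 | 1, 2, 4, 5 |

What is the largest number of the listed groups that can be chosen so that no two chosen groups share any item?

G2, G3 are pairwise disjoint (G2={3,4}; G3={0,5,6}).
Every remaining group overlaps one of these, and no 3 of the listed groups are pairwise disjoint, so 2 is the maximum.

2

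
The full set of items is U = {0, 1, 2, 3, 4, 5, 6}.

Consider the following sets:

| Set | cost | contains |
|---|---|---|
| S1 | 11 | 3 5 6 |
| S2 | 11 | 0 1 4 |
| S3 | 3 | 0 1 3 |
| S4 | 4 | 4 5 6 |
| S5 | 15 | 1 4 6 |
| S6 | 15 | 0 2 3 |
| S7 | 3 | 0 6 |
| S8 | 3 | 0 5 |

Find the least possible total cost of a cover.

S3, S4, S6 together cover every item (S3 ∪ S4 ∪ S6 = {0, 1, 2, 3, 4, 5, 6}); total cost 3 + 4 + 15 = 22.
No covering selection has total cost below 22.

22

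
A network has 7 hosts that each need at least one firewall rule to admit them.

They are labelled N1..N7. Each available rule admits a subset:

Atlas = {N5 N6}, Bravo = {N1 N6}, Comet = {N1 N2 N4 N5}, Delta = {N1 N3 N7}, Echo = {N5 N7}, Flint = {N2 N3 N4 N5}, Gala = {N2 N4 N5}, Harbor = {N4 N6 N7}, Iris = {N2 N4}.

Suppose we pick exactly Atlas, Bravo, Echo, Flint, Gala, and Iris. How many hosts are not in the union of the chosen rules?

0

Union of Atlas, Bravo, Echo, Flint, Gala, Iris = {N1, N2, N3, N4, N5, N6, N7} — that's every host, so 0 are uncovered.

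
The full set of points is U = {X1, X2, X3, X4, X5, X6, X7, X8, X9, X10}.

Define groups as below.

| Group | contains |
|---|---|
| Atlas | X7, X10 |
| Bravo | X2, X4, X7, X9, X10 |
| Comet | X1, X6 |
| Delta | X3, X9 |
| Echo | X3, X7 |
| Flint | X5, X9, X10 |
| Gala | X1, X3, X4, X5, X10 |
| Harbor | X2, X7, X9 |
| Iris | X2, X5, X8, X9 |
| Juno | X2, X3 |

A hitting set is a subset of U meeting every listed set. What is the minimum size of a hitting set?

H = {X3, X5, X6, X7} meets every group (each contains at least one member of H), and |H| = 4.
No choice of 3 points meets every group, so 4 is the minimum.

4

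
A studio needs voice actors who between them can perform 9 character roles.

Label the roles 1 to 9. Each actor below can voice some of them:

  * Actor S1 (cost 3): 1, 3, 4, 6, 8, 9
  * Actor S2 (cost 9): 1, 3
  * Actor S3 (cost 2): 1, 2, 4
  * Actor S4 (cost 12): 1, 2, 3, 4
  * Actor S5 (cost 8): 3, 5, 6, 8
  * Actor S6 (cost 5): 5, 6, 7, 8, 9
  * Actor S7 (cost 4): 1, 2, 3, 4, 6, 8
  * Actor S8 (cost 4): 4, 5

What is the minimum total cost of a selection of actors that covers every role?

9

S6, S7 together cover every role (S6 ∪ S7 = {1, 2, 3, 4, 5, 6, 7, 8, 9}); total cost 5 + 4 = 9.
The greedy pick S1, S3, S6 costs 10; no covering selection beats 9.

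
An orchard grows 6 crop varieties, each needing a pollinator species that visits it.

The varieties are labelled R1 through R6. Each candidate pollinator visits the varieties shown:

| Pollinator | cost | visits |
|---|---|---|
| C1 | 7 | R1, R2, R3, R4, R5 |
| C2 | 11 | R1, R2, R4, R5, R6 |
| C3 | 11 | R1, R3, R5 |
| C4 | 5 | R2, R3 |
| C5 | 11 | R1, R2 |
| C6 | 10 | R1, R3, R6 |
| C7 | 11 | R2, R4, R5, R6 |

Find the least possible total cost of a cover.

C2, C4 together cover every variety (C2 ∪ C4 = {R1, R2, R3, R4, R5, R6}); total cost 11 + 5 = 16.
The greedy pick C1, C6 costs 17; no covering selection beats 16.

16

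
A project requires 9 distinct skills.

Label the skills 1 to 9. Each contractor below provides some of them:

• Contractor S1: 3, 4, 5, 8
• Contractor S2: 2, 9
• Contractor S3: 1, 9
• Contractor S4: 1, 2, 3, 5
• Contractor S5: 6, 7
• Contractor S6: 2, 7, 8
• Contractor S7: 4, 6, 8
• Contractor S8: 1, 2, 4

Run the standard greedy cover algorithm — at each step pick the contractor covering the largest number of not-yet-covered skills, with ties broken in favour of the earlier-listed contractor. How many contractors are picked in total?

Greedy: pick S1 (covers 4 new) → pick S2 (covers 2 new) → pick S5 (covers 2 new) → pick S3 (covers 1 new). Total picks: 4.

4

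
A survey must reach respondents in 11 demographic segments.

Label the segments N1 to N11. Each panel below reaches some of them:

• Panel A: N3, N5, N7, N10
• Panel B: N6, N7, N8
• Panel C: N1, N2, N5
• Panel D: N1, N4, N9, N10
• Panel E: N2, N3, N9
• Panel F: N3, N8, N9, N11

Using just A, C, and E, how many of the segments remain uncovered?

Union of A, C, E = {N1, N2, N3, N5, N7, N9, N10}.
Not covered: N4, N6, N8, N11 — 4 segments.

4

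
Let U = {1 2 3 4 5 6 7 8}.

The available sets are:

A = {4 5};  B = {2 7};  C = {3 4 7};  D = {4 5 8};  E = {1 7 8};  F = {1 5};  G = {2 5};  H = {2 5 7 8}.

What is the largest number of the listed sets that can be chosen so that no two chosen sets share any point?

B, F are pairwise disjoint (B={2,7}; F={1,5}).
Every remaining set overlaps one of these, and no 3 of the listed sets are pairwise disjoint, so 2 is the maximum.

2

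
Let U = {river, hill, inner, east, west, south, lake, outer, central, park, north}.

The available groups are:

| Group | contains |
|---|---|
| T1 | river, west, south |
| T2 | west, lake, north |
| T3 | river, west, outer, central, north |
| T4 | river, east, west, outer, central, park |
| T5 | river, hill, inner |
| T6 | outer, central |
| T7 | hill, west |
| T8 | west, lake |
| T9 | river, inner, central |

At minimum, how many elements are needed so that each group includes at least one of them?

3

The 3 elements {inner, west, outer} hit every group.
The groups T2, T5, T6 are pairwise disjoint, so any hitting set needs a separate element for each — at least 3. Hence 3 is optimal.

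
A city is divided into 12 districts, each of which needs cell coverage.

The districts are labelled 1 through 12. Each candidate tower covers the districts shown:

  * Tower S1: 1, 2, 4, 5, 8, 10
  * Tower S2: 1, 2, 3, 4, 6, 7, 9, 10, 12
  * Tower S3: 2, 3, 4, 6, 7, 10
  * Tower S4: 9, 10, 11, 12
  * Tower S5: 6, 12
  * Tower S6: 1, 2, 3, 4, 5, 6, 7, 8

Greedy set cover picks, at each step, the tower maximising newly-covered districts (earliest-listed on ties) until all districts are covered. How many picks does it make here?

3

Greedy: pick S2 (covers 9 new) → pick S1 (covers 2 new) → pick S4 (covers 1 new). Total picks: 3.
(The true minimum cover uses only 2 towers, so greedy is not optimal here.)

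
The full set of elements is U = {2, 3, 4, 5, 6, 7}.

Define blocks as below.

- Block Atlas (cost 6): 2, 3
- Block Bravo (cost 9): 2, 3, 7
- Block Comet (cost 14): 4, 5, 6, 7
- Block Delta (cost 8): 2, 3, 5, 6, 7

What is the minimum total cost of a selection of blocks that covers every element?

20

Atlas, Comet together cover every element (Atlas ∪ Comet = {2, 3, 4, 5, 6, 7}); total cost 6 + 14 = 20.
The greedy pick Delta, Comet costs 22; no covering selection beats 20.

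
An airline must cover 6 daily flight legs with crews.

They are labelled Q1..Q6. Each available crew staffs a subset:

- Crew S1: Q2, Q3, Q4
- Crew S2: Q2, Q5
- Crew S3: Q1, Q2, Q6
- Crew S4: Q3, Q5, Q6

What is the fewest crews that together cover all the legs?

3

Take {S1, S3, S4}. Their union is {Q1, Q2, Q3, Q4, Q5, Q6}, which is all 6 legs.
Only S3 contains Q1, so S3 is forced; the remaining 3 legs need at least 2 more crews (each remaining crew adds at most 2) — so at least 3 crews are needed, and 3 is optimal.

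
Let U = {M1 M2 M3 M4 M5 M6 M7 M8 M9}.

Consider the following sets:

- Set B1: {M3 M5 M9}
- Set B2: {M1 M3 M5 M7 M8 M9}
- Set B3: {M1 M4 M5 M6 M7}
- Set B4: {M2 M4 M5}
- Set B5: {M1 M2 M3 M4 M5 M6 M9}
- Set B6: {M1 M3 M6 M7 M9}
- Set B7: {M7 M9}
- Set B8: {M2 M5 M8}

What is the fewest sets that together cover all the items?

B2 and B5 together: B2 ∪ B5 = {M1, M2, M3, M4, M5, M6, M7, M8, M9} — every item is covered.
No single set has all 9 items (the largest, B5, has 7), so 2 is optimal.

2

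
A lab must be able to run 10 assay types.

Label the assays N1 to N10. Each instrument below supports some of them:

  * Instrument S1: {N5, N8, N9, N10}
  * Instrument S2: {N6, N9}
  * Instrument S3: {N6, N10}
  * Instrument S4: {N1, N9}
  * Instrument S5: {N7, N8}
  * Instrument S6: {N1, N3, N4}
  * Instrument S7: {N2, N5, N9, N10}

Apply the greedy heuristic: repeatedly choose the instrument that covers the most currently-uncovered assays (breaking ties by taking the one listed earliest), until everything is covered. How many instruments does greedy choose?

Greedy: pick S1 (covers 4 new) → pick S6 (covers 3 new) → pick S2 (covers 1 new) → pick S5 (covers 1 new) → pick S7 (covers 1 new). Total picks: 5.
(The true minimum cover uses only 4 instruments, so greedy is not optimal here.)

5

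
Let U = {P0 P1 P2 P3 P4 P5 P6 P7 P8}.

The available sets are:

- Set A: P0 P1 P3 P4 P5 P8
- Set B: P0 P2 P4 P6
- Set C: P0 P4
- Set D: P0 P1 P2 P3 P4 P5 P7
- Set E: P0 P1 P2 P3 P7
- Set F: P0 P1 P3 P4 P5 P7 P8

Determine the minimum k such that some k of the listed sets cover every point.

2

B and F cover everything between them: the union {P0, P1, P2, P3, P4, P5, P6, P7, P8} is all of U.
No single set has all 9 points (the largest, D, has 7), so 2 is optimal.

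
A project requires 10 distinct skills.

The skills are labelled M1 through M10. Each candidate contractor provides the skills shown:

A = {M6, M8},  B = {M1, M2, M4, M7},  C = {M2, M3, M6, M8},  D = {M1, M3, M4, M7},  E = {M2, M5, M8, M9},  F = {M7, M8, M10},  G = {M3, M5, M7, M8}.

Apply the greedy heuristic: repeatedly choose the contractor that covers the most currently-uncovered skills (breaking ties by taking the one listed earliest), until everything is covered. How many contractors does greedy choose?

4

Greedy: pick B (covers 4 new) → pick C (covers 3 new) → pick E (covers 2 new) → pick F (covers 1 new). Total picks: 4.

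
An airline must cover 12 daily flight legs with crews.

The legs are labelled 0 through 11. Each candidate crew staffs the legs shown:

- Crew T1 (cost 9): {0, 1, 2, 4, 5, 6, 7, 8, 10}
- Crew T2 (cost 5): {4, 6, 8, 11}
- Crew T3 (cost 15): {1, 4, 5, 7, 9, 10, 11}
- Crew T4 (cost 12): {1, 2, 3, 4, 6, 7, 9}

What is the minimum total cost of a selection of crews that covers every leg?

26

T1, T2, T4 together cover every leg (T1 ∪ T2 ∪ T4 = {0, 1, 2, 3, 4, 5, 6, 7, 8, 9, 10, 11}); total cost 9 + 5 + 12 = 26.
No covering selection has total cost below 26.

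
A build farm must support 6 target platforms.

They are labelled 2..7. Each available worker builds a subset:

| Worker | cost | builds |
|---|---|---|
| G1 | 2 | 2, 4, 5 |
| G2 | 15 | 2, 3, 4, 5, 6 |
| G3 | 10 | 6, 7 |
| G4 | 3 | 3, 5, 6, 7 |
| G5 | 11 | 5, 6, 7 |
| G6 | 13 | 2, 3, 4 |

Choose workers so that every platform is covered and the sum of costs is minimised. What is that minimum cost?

G1, G4 together cover every platform (G1 ∪ G4 = {2, 3, 4, 5, 6, 7}); total cost 2 + 3 = 5.
No covering selection has total cost below 5.

5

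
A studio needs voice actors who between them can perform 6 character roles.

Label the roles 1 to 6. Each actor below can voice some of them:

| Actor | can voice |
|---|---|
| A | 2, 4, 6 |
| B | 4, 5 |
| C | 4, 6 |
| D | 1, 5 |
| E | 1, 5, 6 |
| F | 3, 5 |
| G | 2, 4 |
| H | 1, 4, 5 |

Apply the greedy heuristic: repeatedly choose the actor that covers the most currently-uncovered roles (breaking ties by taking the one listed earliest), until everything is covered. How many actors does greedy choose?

3

Greedy: pick A (covers 3 new) → pick D (covers 2 new) → pick F (covers 1 new). Total picks: 3.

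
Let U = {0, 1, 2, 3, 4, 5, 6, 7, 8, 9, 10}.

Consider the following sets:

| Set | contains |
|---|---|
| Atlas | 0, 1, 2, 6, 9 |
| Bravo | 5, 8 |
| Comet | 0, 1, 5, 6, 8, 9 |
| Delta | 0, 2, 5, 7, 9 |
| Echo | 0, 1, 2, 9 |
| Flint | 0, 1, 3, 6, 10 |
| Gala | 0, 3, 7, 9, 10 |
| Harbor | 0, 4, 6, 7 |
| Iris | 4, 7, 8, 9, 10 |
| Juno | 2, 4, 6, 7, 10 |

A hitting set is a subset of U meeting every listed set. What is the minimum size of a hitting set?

H = {0, 4, 8} meets every set (each contains at least one member of H), and |H| = 3.
No choice of 2 items meets every set, so 3 is the minimum.

3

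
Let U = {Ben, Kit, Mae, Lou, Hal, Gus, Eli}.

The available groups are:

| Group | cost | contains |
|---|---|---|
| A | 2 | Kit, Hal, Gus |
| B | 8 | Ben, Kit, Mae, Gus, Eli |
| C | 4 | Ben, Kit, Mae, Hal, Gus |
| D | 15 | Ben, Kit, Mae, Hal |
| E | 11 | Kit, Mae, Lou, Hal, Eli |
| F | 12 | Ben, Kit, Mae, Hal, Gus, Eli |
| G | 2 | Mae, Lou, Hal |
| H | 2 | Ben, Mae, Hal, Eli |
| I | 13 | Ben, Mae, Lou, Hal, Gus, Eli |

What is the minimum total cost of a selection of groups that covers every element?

A, G, H together cover every element (A ∪ G ∪ H = {Ben, Kit, Mae, Lou, Hal, Gus, Eli}); total cost 2 + 2 + 2 = 6.
No covering selection has total cost below 6.

6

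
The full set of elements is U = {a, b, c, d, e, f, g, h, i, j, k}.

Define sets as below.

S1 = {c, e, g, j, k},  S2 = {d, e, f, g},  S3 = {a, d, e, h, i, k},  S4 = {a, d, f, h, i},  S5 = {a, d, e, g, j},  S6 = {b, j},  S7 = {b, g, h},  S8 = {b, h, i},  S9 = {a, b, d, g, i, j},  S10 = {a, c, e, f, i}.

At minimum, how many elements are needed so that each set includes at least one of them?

3

T = {e, h, j} meets every set (each contains at least one member of T), and |T| = 3.
No choice of 2 elements meets every set, so 3 is the minimum.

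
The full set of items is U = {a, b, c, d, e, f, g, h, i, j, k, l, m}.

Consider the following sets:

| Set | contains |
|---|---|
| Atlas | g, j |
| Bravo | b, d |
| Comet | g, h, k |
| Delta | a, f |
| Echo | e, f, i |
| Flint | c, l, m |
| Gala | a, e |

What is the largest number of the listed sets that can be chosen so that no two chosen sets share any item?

Atlas, Bravo, Delta, Flint are pairwise disjoint (Atlas={g,j}; Bravo={b,d}; Delta={a,f}; Flint={c,l,m}).
Every remaining set overlaps one of these, and no 5 of the listed sets are pairwise disjoint, so 4 is the maximum.

4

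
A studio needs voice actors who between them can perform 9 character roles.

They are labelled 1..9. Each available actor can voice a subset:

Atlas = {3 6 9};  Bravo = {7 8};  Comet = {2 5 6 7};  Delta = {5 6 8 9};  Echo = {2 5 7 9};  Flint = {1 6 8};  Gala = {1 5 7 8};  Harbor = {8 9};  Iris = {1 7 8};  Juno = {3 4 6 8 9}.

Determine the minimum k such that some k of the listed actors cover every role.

Comet and Gala and Juno together: Comet ∪ Gala ∪ Juno = {1, 2, 3, 4, 5, 6, 7, 8, 9} — every role is covered.
Only Juno contains 4, so Juno is forced; the remaining 4 roles need at least 2 more actors (each remaining actor adds at most 3) — so at least 3 actors are needed, and 3 is optimal.

3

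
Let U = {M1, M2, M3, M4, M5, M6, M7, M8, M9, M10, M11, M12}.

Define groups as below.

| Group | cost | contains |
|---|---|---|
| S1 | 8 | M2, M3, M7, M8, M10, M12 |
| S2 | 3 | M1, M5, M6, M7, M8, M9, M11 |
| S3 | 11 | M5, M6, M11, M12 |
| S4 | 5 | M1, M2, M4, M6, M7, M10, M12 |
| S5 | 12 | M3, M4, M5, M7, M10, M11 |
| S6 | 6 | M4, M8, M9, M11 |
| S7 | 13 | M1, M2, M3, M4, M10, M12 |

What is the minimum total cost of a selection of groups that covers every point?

16

S1, S2, S4 together cover every point (S1 ∪ S2 ∪ S4 = {M1, M2, M3, M4, M5, M6, M7, M8, M9, M10, M11, M12}); total cost 8 + 3 + 5 = 16.
No covering selection has total cost below 16.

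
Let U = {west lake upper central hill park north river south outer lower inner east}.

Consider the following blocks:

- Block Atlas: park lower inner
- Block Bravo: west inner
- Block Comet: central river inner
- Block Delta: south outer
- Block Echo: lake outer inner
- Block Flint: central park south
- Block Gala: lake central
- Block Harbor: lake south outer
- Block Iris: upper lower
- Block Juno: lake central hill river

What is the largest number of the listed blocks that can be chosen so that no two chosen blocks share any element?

Bravo, Delta, Iris, Juno are pairwise disjoint (Bravo={west,inner}; Delta={south,outer}; Iris={upper,lower}; Juno={lake,central,hill,river}).
Every remaining block overlaps one of these, and no 5 of the listed blocks are pairwise disjoint, so 4 is the maximum.

4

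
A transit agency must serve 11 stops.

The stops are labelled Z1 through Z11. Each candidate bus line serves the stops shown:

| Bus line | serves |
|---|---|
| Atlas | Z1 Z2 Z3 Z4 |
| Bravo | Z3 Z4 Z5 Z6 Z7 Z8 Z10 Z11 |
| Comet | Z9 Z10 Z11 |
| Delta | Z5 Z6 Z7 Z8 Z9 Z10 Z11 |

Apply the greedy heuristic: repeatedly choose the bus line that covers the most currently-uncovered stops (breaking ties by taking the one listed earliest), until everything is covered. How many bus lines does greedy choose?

Greedy: pick Bravo (covers 8 new) → pick Atlas (covers 2 new) → pick Comet (covers 1 new). Total picks: 3.
(The true minimum cover uses only 2 bus lines, so greedy is not optimal here.)

3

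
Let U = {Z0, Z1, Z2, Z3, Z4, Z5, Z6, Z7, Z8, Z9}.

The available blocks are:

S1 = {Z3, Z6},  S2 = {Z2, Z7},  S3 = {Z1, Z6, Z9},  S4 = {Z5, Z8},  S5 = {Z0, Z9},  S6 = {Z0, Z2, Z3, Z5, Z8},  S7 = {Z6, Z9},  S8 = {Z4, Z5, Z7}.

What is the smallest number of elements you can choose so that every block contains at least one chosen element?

H = {Z2, Z5, Z6, Z9} meets every block (each contains at least one member of H), and |H| = 4.
The blocks S1, S2, S4, S5 are pairwise disjoint, so any hitting set needs a separate element for each — at least 4. Hence 4 is optimal.

4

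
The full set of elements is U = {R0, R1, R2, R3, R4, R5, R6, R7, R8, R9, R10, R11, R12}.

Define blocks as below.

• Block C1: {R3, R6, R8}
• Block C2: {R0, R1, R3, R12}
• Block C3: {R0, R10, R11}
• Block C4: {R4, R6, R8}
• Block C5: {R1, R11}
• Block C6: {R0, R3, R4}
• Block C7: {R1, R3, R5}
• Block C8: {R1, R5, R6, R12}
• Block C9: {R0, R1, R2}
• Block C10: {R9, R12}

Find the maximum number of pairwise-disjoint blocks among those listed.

4

C3, C4, C7, C10 are pairwise disjoint (C3={R0,R10,R11}; C4={R4,R6,R8}; C7={R1,R3,R5}; C10={R9,R12}).
Every remaining block overlaps one of these, and no 5 of the listed blocks are pairwise disjoint, so 4 is the maximum.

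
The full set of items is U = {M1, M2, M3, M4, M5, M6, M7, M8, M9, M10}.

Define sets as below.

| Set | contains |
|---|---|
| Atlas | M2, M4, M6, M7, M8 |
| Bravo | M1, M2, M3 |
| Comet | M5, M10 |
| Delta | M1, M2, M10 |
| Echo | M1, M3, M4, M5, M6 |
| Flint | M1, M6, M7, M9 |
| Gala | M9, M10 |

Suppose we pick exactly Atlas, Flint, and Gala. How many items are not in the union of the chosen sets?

Union of Atlas, Flint, Gala = {M1, M2, M4, M6, M7, M8, M9, M10}.
Not covered: M3, M5 — 2 items.

2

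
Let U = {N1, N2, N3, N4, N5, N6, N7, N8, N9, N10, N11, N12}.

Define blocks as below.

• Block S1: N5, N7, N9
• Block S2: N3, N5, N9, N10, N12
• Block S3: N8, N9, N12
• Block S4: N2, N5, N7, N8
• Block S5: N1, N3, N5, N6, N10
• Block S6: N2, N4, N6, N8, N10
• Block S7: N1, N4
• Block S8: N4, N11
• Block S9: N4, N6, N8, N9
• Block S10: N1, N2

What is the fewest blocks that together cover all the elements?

4

Take {S3, S4, S5, S8}. Their union is {N1, N2, N3, N4, N5, N6, N7, N8, N9, N10, N11, N12}, which is all 12 elements.
No 3 of the 10 blocks cover everything (all 120 combinations miss at least one element), so 4 is optimal.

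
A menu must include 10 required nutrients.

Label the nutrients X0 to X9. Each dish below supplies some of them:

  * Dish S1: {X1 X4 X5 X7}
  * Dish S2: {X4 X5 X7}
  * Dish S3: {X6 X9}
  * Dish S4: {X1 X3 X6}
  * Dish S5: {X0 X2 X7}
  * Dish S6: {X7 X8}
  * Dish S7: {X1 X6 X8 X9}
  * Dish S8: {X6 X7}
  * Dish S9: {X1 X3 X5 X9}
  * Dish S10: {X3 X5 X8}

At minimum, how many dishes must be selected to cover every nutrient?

4

Take {S1, S3, S5, S10}. Their union is {X0, X1, X2, X3, X4, X5, X6, X7, X8, X9}, which is all 10 nutrients.
No 3 of the 10 dishes cover everything (all 120 combinations miss at least one nutrient), so 4 is optimal.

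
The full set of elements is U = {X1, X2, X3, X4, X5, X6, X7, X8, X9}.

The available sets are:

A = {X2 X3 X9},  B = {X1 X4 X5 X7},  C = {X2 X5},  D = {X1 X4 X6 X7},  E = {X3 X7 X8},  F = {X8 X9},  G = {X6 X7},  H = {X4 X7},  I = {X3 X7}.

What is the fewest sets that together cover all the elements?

4

C, D, E, and F cover everything between them: the union {X1, X2, X3, X4, X5, X6, X7, X8, X9} is all of U.
No 3 of the 9 sets cover everything (all 84 combinations miss at least one element), so 4 is optimal.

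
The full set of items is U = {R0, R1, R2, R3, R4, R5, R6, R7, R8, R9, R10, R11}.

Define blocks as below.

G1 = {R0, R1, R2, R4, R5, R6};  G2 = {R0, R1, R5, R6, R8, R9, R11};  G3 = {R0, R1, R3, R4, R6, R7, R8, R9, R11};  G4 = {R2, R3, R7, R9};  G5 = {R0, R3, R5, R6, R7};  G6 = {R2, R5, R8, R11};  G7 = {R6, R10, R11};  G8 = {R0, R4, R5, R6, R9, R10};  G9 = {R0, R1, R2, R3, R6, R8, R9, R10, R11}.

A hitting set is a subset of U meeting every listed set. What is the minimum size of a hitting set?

Take H = {R2, R6}. Each listed block contains at least one of these, so H is a hitting set of size 2.
The blocks G4, G7 are pairwise disjoint, so any hitting set needs a separate item for each — at least 2. Hence 2 is optimal.

2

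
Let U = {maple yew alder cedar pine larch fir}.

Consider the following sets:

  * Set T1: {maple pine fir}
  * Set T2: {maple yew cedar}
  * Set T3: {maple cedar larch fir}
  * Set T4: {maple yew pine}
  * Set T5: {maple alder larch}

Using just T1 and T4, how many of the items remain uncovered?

Union of T1, T4 = {maple, yew, pine, fir}.
Not covered: alder, cedar, larch — 3 items.

3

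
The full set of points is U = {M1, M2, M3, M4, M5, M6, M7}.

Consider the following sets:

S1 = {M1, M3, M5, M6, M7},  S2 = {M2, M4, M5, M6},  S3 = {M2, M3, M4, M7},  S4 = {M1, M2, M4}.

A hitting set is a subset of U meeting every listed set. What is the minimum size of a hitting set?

2

H = {M2, M7} meets every set (each contains at least one member of H), and |H| = 2.
No single point lies in every set, so at least 2 are needed and 2 is optimal.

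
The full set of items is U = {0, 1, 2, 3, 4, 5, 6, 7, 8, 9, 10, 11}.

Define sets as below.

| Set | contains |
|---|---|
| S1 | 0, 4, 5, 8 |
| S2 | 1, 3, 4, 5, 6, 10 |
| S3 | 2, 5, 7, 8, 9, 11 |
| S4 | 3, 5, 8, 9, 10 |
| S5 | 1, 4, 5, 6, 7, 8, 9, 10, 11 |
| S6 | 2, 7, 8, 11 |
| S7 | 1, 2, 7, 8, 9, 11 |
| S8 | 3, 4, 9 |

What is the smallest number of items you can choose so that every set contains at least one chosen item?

2

The 2 items {3, 8} hit every set.
The sets S6, S8 are pairwise disjoint, so any hitting set needs a separate item for each — at least 2. Hence 2 is optimal.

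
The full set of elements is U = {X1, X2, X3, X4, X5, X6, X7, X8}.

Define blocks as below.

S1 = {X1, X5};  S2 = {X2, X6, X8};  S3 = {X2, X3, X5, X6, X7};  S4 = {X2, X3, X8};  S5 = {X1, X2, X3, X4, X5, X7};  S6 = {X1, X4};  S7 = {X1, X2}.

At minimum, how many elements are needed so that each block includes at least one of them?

2

Take H = {X1, X2}. Each listed block contains at least one of these, so H is a hitting set of size 2.
The blocks S2, S6 are pairwise disjoint, so any hitting set needs a separate element for each — at least 2. Hence 2 is optimal.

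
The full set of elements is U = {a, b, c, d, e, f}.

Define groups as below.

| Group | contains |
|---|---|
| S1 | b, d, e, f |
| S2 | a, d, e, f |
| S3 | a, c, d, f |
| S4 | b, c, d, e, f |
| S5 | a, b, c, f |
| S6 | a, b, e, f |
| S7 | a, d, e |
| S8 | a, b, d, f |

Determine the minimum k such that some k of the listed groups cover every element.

2

Take {S1, S3}. Their union is {a, b, c, d, e, f}, which is all 6 elements.
No single group has all 6 elements (the largest, S4, has 5), so 2 is optimal.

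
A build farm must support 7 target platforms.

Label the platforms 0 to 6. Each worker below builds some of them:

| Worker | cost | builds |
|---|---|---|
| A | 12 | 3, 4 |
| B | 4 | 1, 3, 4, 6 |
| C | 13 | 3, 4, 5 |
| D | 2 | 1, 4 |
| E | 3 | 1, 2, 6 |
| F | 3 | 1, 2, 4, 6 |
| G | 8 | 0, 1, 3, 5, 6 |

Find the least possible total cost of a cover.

11

F, G together cover every platform (F ∪ G = {0, 1, 2, 3, 4, 5, 6}); total cost 3 + 8 = 11.
No covering selection has total cost below 11.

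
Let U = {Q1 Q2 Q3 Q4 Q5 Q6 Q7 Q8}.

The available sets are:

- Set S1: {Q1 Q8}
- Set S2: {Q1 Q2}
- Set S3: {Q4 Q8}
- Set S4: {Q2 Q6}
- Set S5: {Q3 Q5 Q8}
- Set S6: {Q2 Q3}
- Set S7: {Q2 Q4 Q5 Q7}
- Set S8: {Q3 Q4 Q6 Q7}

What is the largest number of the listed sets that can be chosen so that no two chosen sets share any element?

S2, S3 are pairwise disjoint (S2={Q1,Q2}; S3={Q4,Q8}).
Every remaining set overlaps one of these, and no 3 of the listed sets are pairwise disjoint, so 2 is the maximum.

2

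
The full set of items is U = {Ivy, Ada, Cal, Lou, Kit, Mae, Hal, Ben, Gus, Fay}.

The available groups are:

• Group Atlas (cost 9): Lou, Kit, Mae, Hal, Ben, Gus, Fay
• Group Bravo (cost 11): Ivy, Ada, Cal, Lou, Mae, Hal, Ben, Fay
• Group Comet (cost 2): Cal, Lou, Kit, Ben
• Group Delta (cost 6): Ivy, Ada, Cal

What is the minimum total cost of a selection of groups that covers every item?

15

Atlas, Delta together cover every item (Atlas ∪ Delta = {Ivy, Ada, Cal, Lou, Kit, Mae, Hal, Ben, Gus, Fay}); total cost 9 + 6 = 15.
The greedy pick Comet, Bravo, Atlas costs 22; no covering selection beats 15.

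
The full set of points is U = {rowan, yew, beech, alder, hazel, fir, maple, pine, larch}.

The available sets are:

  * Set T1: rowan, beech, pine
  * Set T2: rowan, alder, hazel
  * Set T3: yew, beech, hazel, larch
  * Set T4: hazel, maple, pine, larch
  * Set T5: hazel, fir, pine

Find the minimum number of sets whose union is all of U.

4

T2 and T3 and T4 and T5 together: T2 ∪ T3 ∪ T4 ∪ T5 = {rowan, yew, beech, alder, hazel, fir, maple, pine, larch} — every point is covered.
Only T3 contains yew, so T3 is forced; the remaining 5 points need at least 3 more sets (each remaining set adds at most 2) — so at least 4 sets are needed, and 4 is optimal.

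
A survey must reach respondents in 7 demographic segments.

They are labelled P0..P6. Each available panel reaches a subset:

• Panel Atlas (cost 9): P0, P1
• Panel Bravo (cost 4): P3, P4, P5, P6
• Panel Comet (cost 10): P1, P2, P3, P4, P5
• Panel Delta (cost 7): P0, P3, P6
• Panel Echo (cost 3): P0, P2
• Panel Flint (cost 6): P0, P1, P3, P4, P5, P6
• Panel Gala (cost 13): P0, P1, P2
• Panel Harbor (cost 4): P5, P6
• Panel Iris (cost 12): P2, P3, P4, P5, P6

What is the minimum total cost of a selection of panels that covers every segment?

9

Echo, Flint together cover every segment (Echo ∪ Flint = {P0, P1, P2, P3, P4, P5, P6}); total cost 3 + 6 = 9.
The greedy pick Bravo, Echo, Flint costs 13; no covering selection beats 9.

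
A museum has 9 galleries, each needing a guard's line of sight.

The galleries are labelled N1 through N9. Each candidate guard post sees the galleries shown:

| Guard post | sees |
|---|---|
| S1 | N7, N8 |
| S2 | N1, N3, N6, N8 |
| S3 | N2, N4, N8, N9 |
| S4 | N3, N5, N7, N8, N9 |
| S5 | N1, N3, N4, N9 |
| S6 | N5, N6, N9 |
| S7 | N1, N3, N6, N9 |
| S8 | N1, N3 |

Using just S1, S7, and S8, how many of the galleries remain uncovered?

Union of S1, S7, S8 = {N1, N3, N6, N7, N8, N9}.
Not covered: N2, N4, N5 — 3 galleries.

3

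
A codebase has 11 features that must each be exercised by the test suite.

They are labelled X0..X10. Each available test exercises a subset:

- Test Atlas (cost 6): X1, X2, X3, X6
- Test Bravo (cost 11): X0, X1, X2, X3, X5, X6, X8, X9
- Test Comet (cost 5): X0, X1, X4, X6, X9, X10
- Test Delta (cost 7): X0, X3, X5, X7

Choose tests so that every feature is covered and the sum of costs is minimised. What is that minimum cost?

Bravo, Comet, Delta together cover every feature (Bravo ∪ Comet ∪ Delta = {X0, X1, X2, X3, X4, X5, X6, X7, X8, X9, X10}); total cost 11 + 5 + 7 = 23.
No covering selection has total cost below 23.

23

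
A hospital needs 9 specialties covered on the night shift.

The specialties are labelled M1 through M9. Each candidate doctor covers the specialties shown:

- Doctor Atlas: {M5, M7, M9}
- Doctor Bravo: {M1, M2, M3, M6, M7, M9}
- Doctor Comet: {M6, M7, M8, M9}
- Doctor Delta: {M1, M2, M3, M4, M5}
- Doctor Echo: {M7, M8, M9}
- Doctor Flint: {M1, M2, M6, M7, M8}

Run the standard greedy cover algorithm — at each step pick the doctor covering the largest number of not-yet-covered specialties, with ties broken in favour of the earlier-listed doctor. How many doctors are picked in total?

3

Greedy: pick Bravo (covers 6 new) → pick Delta (covers 2 new) → pick Comet (covers 1 new). Total picks: 3.
(The true minimum cover uses only 2 doctors, so greedy is not optimal here.)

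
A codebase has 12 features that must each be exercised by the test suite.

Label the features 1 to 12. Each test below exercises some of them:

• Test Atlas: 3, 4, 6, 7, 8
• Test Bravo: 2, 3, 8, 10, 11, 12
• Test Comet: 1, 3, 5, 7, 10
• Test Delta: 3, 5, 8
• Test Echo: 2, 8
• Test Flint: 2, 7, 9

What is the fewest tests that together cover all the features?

Take {Atlas, Bravo, Comet, Flint}. Their union is {1, 2, 3, 4, 5, 6, 7, 8, 9, 10, 11, 12}, which is all 12 features.
No 3 of the 6 tests cover everything (all 20 combinations miss at least one feature), so 4 is optimal.

4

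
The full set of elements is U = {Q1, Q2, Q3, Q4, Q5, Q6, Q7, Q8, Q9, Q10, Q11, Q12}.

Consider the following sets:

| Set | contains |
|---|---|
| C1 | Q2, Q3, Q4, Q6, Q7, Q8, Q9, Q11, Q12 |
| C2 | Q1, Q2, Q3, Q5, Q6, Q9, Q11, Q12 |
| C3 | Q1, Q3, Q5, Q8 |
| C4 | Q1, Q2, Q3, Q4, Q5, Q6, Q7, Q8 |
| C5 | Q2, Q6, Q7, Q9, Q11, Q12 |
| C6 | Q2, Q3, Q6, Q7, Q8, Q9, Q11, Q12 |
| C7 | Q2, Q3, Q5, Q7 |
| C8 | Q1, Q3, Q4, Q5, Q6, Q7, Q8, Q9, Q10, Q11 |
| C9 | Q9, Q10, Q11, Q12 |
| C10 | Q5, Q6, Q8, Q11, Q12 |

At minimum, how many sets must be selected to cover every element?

C4 and C9 together: C4 ∪ C9 = {Q1, Q2, Q3, Q4, Q5, Q6, Q7, Q8, Q9, Q10, Q11, Q12} — every element is covered.
No single set has all 12 elements (the largest, C8, has 10), so 2 is optimal.

2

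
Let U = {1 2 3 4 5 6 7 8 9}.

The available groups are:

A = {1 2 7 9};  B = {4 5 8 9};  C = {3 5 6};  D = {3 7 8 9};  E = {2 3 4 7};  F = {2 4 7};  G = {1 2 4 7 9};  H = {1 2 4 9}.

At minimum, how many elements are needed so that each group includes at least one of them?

3

T = {2, 3, 9} meets every group (each contains at least one member of T), and |T| = 3.
No choice of 2 elements meets every group, so 3 is the minimum.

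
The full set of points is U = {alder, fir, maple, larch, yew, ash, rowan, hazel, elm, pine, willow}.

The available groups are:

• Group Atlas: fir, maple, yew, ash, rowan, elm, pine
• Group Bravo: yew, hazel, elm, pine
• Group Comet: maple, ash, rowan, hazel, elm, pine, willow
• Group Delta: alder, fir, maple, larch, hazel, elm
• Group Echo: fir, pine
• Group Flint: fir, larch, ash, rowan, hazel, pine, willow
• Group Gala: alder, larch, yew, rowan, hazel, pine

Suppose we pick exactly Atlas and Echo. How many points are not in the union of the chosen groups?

Union of Atlas, Echo = {fir, maple, yew, ash, rowan, elm, pine}.
Not covered: alder, larch, hazel, willow — 4 points.

4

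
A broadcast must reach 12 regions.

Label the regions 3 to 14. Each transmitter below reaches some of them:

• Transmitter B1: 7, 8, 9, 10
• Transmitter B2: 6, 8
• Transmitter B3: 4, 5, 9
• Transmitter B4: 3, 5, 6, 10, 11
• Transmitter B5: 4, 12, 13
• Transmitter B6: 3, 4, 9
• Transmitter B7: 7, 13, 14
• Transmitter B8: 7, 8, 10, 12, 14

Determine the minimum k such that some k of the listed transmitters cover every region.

Take {B4, B5, B6, B8}. Their union is {3, 4, 5, 6, 7, 8, 9, 10, 11, 12, 13, 14}, which is all 12 regions.
No 3 of the 8 transmitters cover everything (all 56 combinations miss at least one region), so 4 is optimal.

4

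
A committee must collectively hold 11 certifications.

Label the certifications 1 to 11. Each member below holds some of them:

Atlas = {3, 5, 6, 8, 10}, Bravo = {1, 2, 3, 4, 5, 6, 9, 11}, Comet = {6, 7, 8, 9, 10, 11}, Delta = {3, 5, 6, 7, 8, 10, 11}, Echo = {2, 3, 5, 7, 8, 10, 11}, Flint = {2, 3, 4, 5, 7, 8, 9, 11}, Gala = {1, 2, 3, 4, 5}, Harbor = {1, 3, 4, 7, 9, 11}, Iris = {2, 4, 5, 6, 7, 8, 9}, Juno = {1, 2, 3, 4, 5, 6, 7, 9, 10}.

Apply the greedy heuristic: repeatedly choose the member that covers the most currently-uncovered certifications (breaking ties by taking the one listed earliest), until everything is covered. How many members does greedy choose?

2

Greedy: pick Juno (covers 9 new) → pick Comet (covers 2 new). Total picks: 2.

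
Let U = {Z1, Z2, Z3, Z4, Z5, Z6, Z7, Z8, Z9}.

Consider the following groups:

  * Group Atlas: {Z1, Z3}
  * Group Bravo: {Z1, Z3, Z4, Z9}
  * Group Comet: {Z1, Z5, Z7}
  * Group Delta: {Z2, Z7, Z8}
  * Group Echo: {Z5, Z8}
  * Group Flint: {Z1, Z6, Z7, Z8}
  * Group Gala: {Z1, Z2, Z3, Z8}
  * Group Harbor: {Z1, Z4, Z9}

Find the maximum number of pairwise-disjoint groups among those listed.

2

Atlas, Delta are pairwise disjoint (Atlas={Z1,Z3}; Delta={Z2,Z7,Z8}).
Every remaining group overlaps one of these, and no 3 of the listed groups are pairwise disjoint, so 2 is the maximum.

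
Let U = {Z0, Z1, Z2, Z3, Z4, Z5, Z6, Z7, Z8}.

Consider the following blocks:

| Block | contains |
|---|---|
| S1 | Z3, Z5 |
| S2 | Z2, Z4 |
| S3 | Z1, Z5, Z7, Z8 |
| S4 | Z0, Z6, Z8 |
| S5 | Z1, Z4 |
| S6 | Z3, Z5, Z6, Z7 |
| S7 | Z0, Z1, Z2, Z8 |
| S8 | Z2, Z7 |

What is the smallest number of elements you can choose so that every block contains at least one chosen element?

Take H = {Z0, Z3, Z4, Z7}. Each listed block contains at least one of these, so H is a hitting set of size 4.
The blocks S1, S4, S5, S8 are pairwise disjoint, so any hitting set needs a separate element for each — at least 4. Hence 4 is optimal.

4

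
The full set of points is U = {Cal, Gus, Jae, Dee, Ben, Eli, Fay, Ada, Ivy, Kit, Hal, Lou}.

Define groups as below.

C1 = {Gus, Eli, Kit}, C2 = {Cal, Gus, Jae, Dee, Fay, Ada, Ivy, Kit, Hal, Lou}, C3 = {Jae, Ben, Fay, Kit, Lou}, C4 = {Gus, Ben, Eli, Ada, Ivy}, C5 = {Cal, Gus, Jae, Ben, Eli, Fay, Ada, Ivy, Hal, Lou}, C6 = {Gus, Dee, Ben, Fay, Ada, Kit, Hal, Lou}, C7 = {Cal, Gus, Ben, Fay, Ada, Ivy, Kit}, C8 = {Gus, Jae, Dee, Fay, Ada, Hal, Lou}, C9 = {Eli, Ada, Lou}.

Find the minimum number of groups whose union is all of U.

C5 and C6 together: C5 ∪ C6 = {Cal, Gus, Jae, Dee, Ben, Eli, Fay, Ada, Ivy, Kit, Hal, Lou} — every point is covered.
No single group has all 12 points (the largest, C2, has 10), so 2 is optimal.

2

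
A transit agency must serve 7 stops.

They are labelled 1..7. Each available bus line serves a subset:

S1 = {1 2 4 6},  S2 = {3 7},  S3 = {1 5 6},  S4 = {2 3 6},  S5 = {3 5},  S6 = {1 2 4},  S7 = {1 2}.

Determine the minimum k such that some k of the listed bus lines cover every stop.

S2 and S3 and S6 together: S2 ∪ S3 ∪ S6 = {1, 2, 3, 4, 5, 6, 7} — every stop is covered.
Only S2 contains 7, so S2 is forced; the remaining 5 stops need at least 2 more bus lines (each remaining bus line adds at most 4) — so at least 3 bus lines are needed, and 3 is optimal.

3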